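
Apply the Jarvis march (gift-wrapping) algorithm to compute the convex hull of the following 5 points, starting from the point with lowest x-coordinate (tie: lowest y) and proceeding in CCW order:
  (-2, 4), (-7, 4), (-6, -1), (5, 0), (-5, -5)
Hull (CCW) = [(-7, 4), (-6, -1), (-5, -5), (5, 0), (-2, 4)]

Jarvis march: at each step, from the current hull vertex p, select the next vertex q as the point such that every other point lies strictly to the left of (or on) the directed line p → q. (Equivalently: for every other point r, the cross product (q − p) × (r − p) ≥ 0.)
Starting point (lowest x, tie lowest y): (-7, 4). Wrap until returning to start. Resulting hull: (-7, 4), (-6, -1), (-5, -5), (5, 0), (-2, 4).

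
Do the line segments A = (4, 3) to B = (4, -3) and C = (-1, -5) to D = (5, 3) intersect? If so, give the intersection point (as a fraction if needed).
Yes; intersection at (4, 5/3) (t = 2/9 on AB, s = 5/6 on CD)

Parametrize AB as A + t(B − A) = (4 + 0 t, 3 + -6 t) and CD as C + s(D − C) = (-1 + 6 s, -5 + 8 s). Solve the linear system for (t, s). Determinant = -36 ≠ 0, so a unique intersection of the containing lines exists. Solution: t = 2/9, s = 5/6 — both in [0, 1], so the segments cross. Intersection point: (4, 5/3).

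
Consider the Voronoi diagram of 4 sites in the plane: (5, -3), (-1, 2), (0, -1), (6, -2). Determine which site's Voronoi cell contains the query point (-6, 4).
Nearest site = (-1, 2)

The Voronoi cell of site s contains exactly those query points closer to s than to any other site. Compute squared distances from q = (-6, 4) to each site:
  (-1 − -6)² + (2 − 4)² = 29
  (0 − -6)² + (-1 − 4)² = 61
  (5 − -6)² + (-3 − 4)² = 170
  (6 − -6)² + (-2 − 4)² = 180
Minimum is attained by (-1, 2), so q lies in its Voronoi cell.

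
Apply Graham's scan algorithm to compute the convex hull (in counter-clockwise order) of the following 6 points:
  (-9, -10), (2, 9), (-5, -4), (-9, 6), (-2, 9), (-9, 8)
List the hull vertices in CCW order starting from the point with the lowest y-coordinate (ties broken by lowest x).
Hull (CCW) = [(-9, -10), (-5, -4), (2, 9), (-2, 9), (-9, 8)]

Graham scan procedure:
  1. Find the pivot p₀ = point with lowest y (tie → lowest x): (-9, -10).
  2. Sort the remaining points by polar angle around p₀.
  3. Walk through sorted points, maintaining a stack; pop the top while the last three entries make a non-left turn (cross product ≤ 0).
  4. Final stack is the convex hull in CCW order: (-9, -10), (-5, -4), (2, 9), (-2, 9), (-9, 8).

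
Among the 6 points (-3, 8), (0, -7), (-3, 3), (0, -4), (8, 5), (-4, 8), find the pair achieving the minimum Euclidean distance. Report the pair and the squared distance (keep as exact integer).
Pair = ((-3, 8), (-4, 8)); squared distance = 1

Compute all C(6, 2) = 15 pairwise squared distances (x_i − x_j)² + (y_i − y_j)². The minimum is 1, attained by the pair ((-3, 8), (-4, 8)).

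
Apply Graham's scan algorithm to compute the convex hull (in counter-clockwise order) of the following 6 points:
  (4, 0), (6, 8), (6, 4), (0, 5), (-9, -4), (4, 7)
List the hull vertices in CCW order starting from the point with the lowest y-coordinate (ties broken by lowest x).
Hull (CCW) = [(-9, -4), (4, 0), (6, 4), (6, 8), (0, 5)]

Graham scan procedure:
  1. Find the pivot p₀ = point with lowest y (tie → lowest x): (-9, -4).
  2. Sort the remaining points by polar angle around p₀.
  3. Walk through sorted points, maintaining a stack; pop the top while the last three entries make a non-left turn (cross product ≤ 0).
  4. Final stack is the convex hull in CCW order: (-9, -4), (4, 0), (6, 4), (6, 8), (0, 5).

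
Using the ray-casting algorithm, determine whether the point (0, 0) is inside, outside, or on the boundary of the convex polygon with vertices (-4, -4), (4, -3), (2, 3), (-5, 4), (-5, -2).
The point (0, 0) lies strictly inside the polygon

Cast a horizontal ray to the right from the query point and count how many polygon edges it crosses (each edge strictly once or zero times, handled with the usual half-open convention). 
Parity of crossings → odd ⇒ inside.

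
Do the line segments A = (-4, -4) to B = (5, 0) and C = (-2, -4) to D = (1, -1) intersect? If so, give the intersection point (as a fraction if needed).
Yes; intersection at (-2/5, -12/5) (t = 2/5 on AB, s = 8/15 on CD)

Parametrize AB as A + t(B − A) = (-4 + 9 t, -4 + 4 t) and CD as C + s(D − C) = (-2 + 3 s, -4 + 3 s). Solve the linear system for (t, s). Determinant = -15 ≠ 0, so a unique intersection of the containing lines exists. Solution: t = 2/5, s = 8/15 — both in [0, 1], so the segments cross. Intersection point: (-2/5, -12/5).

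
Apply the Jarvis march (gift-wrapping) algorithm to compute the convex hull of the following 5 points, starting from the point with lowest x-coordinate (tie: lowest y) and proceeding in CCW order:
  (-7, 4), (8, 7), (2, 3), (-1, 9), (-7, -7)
Hull (CCW) = [(-7, -7), (8, 7), (-1, 9), (-7, 4)]

Jarvis march: at each step, from the current hull vertex p, select the next vertex q as the point such that every other point lies strictly to the left of (or on) the directed line p → q. (Equivalently: for every other point r, the cross product (q − p) × (r − p) ≥ 0.)
Starting point (lowest x, tie lowest y): (-7, -7). Wrap until returning to start. Resulting hull: (-7, -7), (8, 7), (-1, 9), (-7, 4).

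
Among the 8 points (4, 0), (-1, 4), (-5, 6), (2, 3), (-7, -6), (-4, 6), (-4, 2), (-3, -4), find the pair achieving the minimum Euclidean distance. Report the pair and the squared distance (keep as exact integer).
Pair = ((-5, 6), (-4, 6)); squared distance = 1

Compute all C(8, 2) = 28 pairwise squared distances (x_i − x_j)² + (y_i − y_j)². The minimum is 1, attained by the pair ((-5, 6), (-4, 6)).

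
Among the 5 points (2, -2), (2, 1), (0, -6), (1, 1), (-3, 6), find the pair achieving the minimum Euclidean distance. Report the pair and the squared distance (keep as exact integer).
Pair = ((2, 1), (1, 1)); squared distance = 1

Compute all C(5, 2) = 10 pairwise squared distances (x_i − x_j)² + (y_i − y_j)². The minimum is 1, attained by the pair ((2, 1), (1, 1)).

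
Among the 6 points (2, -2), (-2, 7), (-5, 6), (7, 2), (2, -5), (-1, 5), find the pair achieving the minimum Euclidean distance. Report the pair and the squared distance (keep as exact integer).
Pair = ((-2, 7), (-1, 5)); squared distance = 5

Compute all C(6, 2) = 15 pairwise squared distances (x_i − x_j)² + (y_i − y_j)². The minimum is 5, attained by the pair ((-2, 7), (-1, 5)).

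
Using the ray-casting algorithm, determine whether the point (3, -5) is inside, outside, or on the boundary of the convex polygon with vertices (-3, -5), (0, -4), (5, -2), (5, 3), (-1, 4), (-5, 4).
The point (3, -5) lies strictly outside the polygon

Cast a horizontal ray to the right from the query point and count how many polygon edges it crosses (each edge strictly once or zero times, handled with the usual half-open convention). 
Parity of crossings → even ⇒ outside.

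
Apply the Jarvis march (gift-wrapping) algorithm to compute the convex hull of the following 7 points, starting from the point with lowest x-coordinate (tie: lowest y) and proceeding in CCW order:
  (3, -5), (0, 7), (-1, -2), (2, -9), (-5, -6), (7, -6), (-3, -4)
Hull (CCW) = [(-5, -6), (2, -9), (7, -6), (0, 7)]

Jarvis march: at each step, from the current hull vertex p, select the next vertex q as the point such that every other point lies strictly to the left of (or on) the directed line p → q. (Equivalently: for every other point r, the cross product (q − p) × (r − p) ≥ 0.)
Starting point (lowest x, tie lowest y): (-5, -6). Wrap until returning to start. Resulting hull: (-5, -6), (2, -9), (7, -6), (0, 7).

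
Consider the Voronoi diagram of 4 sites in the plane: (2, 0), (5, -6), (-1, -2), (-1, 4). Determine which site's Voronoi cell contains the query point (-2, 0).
Nearest site = (-1, -2)

The Voronoi cell of site s contains exactly those query points closer to s than to any other site. Compute squared distances from q = (-2, 0) to each site:
  (-1 − -2)² + (-2 − 0)² = 5
  (2 − -2)² + (0 − 0)² = 16
  (-1 − -2)² + (4 − 0)² = 17
  (5 − -2)² + (-6 − 0)² = 85
Minimum is attained by (-1, -2), so q lies in its Voronoi cell.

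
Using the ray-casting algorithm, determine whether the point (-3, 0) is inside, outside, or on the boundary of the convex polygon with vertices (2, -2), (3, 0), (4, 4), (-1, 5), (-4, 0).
The point (-3, 0) lies strictly inside the polygon

Cast a horizontal ray to the right from the query point and count how many polygon edges it crosses (each edge strictly once or zero times, handled with the usual half-open convention). 
Parity of crossings → odd ⇒ inside.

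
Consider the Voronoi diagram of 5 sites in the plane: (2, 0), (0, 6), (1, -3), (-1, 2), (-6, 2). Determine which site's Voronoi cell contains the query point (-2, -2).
Nearest site = (1, -3)

The Voronoi cell of site s contains exactly those query points closer to s than to any other site. Compute squared distances from q = (-2, -2) to each site:
  (1 − -2)² + (-3 − -2)² = 10
  (-1 − -2)² + (2 − -2)² = 17
  (2 − -2)² + (0 − -2)² = 20
  (-6 − -2)² + (2 − -2)² = 32
  (0 − -2)² + (6 − -2)² = 68
Minimum is attained by (1, -3), so q lies in its Voronoi cell.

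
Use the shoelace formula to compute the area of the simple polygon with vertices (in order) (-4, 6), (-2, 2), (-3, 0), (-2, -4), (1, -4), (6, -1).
Area = 89/2

Shoelace formula: Area = (1/2) |Σ_i (x_i · y_{i+1} − x_{i+1} · y_i)| (indices mod n). Compute each cross term:
  (-4)(2) − (-2)(6) = 4
  (-2)(0) − (-3)(2) = 6
  (-3)(-4) − (-2)(0) = 12
  (-2)(-4) − (1)(-4) = 12
  (1)(-1) − (6)(-4) = 23
  (6)(6) − (-4)(-1) = 32
Sum = 89, so (signed) Area = 89/2 = 89/2, |Area| = 89/2.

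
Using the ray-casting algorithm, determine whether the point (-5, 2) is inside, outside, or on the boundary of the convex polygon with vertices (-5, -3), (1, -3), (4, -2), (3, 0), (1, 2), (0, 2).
The point (-5, 2) lies strictly outside the polygon

Cast a horizontal ray to the right from the query point and count how many polygon edges it crosses (each edge strictly once or zero times, handled with the usual half-open convention). 
Parity of crossings → even ⇒ outside.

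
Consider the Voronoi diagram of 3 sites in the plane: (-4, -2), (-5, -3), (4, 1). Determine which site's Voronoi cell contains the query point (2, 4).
Nearest site = (4, 1)

The Voronoi cell of site s contains exactly those query points closer to s than to any other site. Compute squared distances from q = (2, 4) to each site:
  (4 − 2)² + (1 − 4)² = 13
  (-4 − 2)² + (-2 − 4)² = 72
  (-5 − 2)² + (-3 − 4)² = 98
Minimum is attained by (4, 1), so q lies in its Voronoi cell.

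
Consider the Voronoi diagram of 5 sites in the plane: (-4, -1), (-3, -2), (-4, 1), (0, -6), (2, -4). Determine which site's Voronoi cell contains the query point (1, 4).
Nearest site = (-4, 1)

The Voronoi cell of site s contains exactly those query points closer to s than to any other site. Compute squared distances from q = (1, 4) to each site:
  (-4 − 1)² + (1 − 4)² = 34
  (-4 − 1)² + (-1 − 4)² = 50
  (-3 − 1)² + (-2 − 4)² = 52
  (2 − 1)² + (-4 − 4)² = 65
  (0 − 1)² + (-6 − 4)² = 101
Minimum is attained by (-4, 1), so q lies in its Voronoi cell.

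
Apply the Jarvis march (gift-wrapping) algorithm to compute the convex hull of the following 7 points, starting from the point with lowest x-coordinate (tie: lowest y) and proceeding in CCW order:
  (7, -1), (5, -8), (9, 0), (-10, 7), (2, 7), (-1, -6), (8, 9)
Hull (CCW) = [(-10, 7), (-1, -6), (5, -8), (9, 0), (8, 9)]

Jarvis march: at each step, from the current hull vertex p, select the next vertex q as the point such that every other point lies strictly to the left of (or on) the directed line p → q. (Equivalently: for every other point r, the cross product (q − p) × (r − p) ≥ 0.)
Starting point (lowest x, tie lowest y): (-10, 7). Wrap until returning to start. Resulting hull: (-10, 7), (-1, -6), (5, -8), (9, 0), (8, 9).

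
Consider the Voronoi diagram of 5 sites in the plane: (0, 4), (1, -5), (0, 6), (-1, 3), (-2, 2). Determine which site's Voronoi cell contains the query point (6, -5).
Nearest site = (1, -5)

The Voronoi cell of site s contains exactly those query points closer to s than to any other site. Compute squared distances from q = (6, -5) to each site:
  (1 − 6)² + (-5 − -5)² = 25
  (-2 − 6)² + (2 − -5)² = 113
  (-1 − 6)² + (3 − -5)² = 113
  (0 − 6)² + (4 − -5)² = 117
  (0 − 6)² + (6 − -5)² = 157
Minimum is attained by (1, -5), so q lies in its Voronoi cell.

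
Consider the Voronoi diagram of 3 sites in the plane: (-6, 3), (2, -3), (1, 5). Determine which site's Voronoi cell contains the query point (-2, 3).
Nearest site = (1, 5)

The Voronoi cell of site s contains exactly those query points closer to s than to any other site. Compute squared distances from q = (-2, 3) to each site:
  (1 − -2)² + (5 − 3)² = 13
  (-6 − -2)² + (3 − 3)² = 16
  (2 − -2)² + (-3 − 3)² = 52
Minimum is attained by (1, 5), so q lies in its Voronoi cell.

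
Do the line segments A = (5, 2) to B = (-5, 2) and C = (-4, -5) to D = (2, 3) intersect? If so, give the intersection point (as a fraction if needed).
Yes; intersection at (5/4, 2) (t = 3/8 on AB, s = 7/8 on CD)

Parametrize AB as A + t(B − A) = (5 + -10 t, 2 + 0 t) and CD as C + s(D − C) = (-4 + 6 s, -5 + 8 s). Solve the linear system for (t, s). Determinant = 80 ≠ 0, so a unique intersection of the containing lines exists. Solution: t = 3/8, s = 7/8 — both in [0, 1], so the segments cross. Intersection point: (5/4, 2).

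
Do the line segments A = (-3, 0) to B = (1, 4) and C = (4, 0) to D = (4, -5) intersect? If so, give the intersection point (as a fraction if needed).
No (intersection of containing lines falls outside at least one segment)

Parametrize and solve: t = 7/4, s = -7/5. At least one of these is outside [0, 1], so the segments do not intersect.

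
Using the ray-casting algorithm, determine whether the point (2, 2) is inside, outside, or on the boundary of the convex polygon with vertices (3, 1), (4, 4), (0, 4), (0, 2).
The point (2, 2) lies strictly inside the polygon

Cast a horizontal ray to the right from the query point and count how many polygon edges it crosses (each edge strictly once or zero times, handled with the usual half-open convention). 
Parity of crossings → odd ⇒ inside.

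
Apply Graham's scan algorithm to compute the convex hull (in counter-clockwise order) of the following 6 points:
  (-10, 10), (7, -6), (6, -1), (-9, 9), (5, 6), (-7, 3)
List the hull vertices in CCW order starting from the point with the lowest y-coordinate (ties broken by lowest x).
Hull (CCW) = [(7, -6), (5, 6), (-10, 10), (-7, 3)]

Graham scan procedure:
  1. Find the pivot p₀ = point with lowest y (tie → lowest x): (7, -6).
  2. Sort the remaining points by polar angle around p₀.
  3. Walk through sorted points, maintaining a stack; pop the top while the last three entries make a non-left turn (cross product ≤ 0).
  4. Final stack is the convex hull in CCW order: (7, -6), (5, 6), (-10, 10), (-7, 3).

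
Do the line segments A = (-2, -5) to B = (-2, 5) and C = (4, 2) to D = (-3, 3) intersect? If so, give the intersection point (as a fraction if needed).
Yes; intersection at (-2, 20/7) (t = 11/14 on AB, s = 6/7 on CD)

Parametrize AB as A + t(B − A) = (-2 + 0 t, -5 + 10 t) and CD as C + s(D − C) = (4 + -7 s, 2 + 1 s). Solve the linear system for (t, s). Determinant = -70 ≠ 0, so a unique intersection of the containing lines exists. Solution: t = 11/14, s = 6/7 — both in [0, 1], so the segments cross. Intersection point: (-2, 20/7).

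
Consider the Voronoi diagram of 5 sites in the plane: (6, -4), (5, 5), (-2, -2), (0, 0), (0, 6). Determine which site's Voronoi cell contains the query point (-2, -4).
Nearest site = (-2, -2)

The Voronoi cell of site s contains exactly those query points closer to s than to any other site. Compute squared distances from q = (-2, -4) to each site:
  (-2 − -2)² + (-2 − -4)² = 4
  (0 − -2)² + (0 − -4)² = 20
  (6 − -2)² + (-4 − -4)² = 64
  (0 − -2)² + (6 − -4)² = 104
  (5 − -2)² + (5 − -4)² = 130
Minimum is attained by (-2, -2), so q lies in its Voronoi cell.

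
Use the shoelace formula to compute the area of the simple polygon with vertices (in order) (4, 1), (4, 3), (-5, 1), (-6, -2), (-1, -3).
Area = 35

Shoelace formula: Area = (1/2) |Σ_i (x_i · y_{i+1} − x_{i+1} · y_i)| (indices mod n). Compute each cross term:
  (4)(3) − (4)(1) = 8
  (4)(1) − (-5)(3) = 19
  (-5)(-2) − (-6)(1) = 16
  (-6)(-3) − (-1)(-2) = 16
  (-1)(1) − (4)(-3) = 11
Sum = 70, so (signed) Area = 70/2 = 35, |Area| = 35.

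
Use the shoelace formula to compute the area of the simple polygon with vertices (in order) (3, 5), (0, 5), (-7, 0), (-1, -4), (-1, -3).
Area = 81/2

Shoelace formula: Area = (1/2) |Σ_i (x_i · y_{i+1} − x_{i+1} · y_i)| (indices mod n). Compute each cross term:
  (3)(5) − (0)(5) = 15
  (0)(0) − (-7)(5) = 35
  (-7)(-4) − (-1)(0) = 28
  (-1)(-3) − (-1)(-4) = -1
  (-1)(5) − (3)(-3) = 4
Sum = 81, so (signed) Area = 81/2 = 81/2, |Area| = 81/2.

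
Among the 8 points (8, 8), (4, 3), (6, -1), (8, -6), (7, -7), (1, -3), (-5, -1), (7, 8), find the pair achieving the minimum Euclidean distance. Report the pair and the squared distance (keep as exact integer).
Pair = ((8, 8), (7, 8)); squared distance = 1

Compute all C(8, 2) = 28 pairwise squared distances (x_i − x_j)² + (y_i − y_j)². The minimum is 1, attained by the pair ((8, 8), (7, 8)).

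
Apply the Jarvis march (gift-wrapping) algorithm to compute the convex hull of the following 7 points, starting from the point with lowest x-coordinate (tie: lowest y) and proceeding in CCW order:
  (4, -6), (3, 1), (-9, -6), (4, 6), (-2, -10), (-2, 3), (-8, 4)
Hull (CCW) = [(-9, -6), (-2, -10), (4, -6), (4, 6), (-8, 4)]

Jarvis march: at each step, from the current hull vertex p, select the next vertex q as the point such that every other point lies strictly to the left of (or on) the directed line p → q. (Equivalently: for every other point r, the cross product (q − p) × (r − p) ≥ 0.)
Starting point (lowest x, tie lowest y): (-9, -6). Wrap until returning to start. Resulting hull: (-9, -6), (-2, -10), (4, -6), (4, 6), (-8, 4).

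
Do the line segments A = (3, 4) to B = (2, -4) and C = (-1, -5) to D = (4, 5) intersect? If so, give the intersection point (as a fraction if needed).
Yes; intersection at (17/6, 8/3) (t = 1/6 on AB, s = 23/30 on CD)

Parametrize AB as A + t(B − A) = (3 + -1 t, 4 + -8 t) and CD as C + s(D − C) = (-1 + 5 s, -5 + 10 s). Solve the linear system for (t, s). Determinant = -30 ≠ 0, so a unique intersection of the containing lines exists. Solution: t = 1/6, s = 23/30 — both in [0, 1], so the segments cross. Intersection point: (17/6, 8/3).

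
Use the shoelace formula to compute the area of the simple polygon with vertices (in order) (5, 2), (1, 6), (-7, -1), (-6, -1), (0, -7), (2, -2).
Area = 70

Shoelace formula: Area = (1/2) |Σ_i (x_i · y_{i+1} − x_{i+1} · y_i)| (indices mod n). Compute each cross term:
  (5)(6) − (1)(2) = 28
  (1)(-1) − (-7)(6) = 41
  (-7)(-1) − (-6)(-1) = 1
  (-6)(-7) − (0)(-1) = 42
  (0)(-2) − (2)(-7) = 14
  (2)(2) − (5)(-2) = 14
Sum = 140, so (signed) Area = 140/2 = 70, |Area| = 70.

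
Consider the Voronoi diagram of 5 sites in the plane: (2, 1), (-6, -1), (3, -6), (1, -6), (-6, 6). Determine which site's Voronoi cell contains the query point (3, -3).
Nearest site = (3, -6)

The Voronoi cell of site s contains exactly those query points closer to s than to any other site. Compute squared distances from q = (3, -3) to each site:
  (3 − 3)² + (-6 − -3)² = 9
  (1 − 3)² + (-6 − -3)² = 13
  (2 − 3)² + (1 − -3)² = 17
  (-6 − 3)² + (-1 − -3)² = 85
  (-6 − 3)² + (6 − -3)² = 162
Minimum is attained by (3, -6), so q lies in its Voronoi cell.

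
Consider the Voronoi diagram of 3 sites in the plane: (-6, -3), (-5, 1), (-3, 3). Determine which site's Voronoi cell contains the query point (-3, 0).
Nearest site = (-5, 1)

The Voronoi cell of site s contains exactly those query points closer to s than to any other site. Compute squared distances from q = (-3, 0) to each site:
  (-5 − -3)² + (1 − 0)² = 5
  (-3 − -3)² + (3 − 0)² = 9
  (-6 − -3)² + (-3 − 0)² = 18
Minimum is attained by (-5, 1), so q lies in its Voronoi cell.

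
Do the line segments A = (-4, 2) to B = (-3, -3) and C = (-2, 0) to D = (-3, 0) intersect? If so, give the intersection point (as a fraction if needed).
No (intersection of containing lines falls outside at least one segment)

Parametrize and solve: t = 2/5, s = 8/5. At least one of these is outside [0, 1], so the segments do not intersect.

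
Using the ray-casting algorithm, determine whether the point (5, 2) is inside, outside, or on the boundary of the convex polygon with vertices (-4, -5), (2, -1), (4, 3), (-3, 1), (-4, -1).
The point (5, 2) lies strictly outside the polygon

Cast a horizontal ray to the right from the query point and count how many polygon edges it crosses (each edge strictly once or zero times, handled with the usual half-open convention). 
Parity of crossings → even ⇒ outside.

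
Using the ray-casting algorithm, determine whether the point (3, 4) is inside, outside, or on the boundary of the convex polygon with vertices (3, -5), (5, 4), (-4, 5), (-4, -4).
The point (3, 4) lies strictly inside the polygon

Cast a horizontal ray to the right from the query point and count how many polygon edges it crosses (each edge strictly once or zero times, handled with the usual half-open convention). 
Parity of crossings → odd ⇒ inside.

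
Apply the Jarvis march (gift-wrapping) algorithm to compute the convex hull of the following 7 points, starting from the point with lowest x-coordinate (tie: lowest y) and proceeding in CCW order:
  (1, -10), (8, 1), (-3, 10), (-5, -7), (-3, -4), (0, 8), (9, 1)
Hull (CCW) = [(-5, -7), (1, -10), (9, 1), (0, 8), (-3, 10)]

Jarvis march: at each step, from the current hull vertex p, select the next vertex q as the point such that every other point lies strictly to the left of (or on) the directed line p → q. (Equivalently: for every other point r, the cross product (q − p) × (r − p) ≥ 0.)
Starting point (lowest x, tie lowest y): (-5, -7). Wrap until returning to start. Resulting hull: (-5, -7), (1, -10), (9, 1), (0, 8), (-3, 10).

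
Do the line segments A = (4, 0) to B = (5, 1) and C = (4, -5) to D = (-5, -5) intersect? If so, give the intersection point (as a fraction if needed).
No (intersection of containing lines falls outside at least one segment)

Parametrize and solve: t = -5, s = 5/9. At least one of these is outside [0, 1], so the segments do not intersect.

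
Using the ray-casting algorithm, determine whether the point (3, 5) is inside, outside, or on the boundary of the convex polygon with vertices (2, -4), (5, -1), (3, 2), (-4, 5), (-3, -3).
The point (3, 5) lies strictly outside the polygon

Cast a horizontal ray to the right from the query point and count how many polygon edges it crosses (each edge strictly once or zero times, handled with the usual half-open convention). 
Parity of crossings → even ⇒ outside.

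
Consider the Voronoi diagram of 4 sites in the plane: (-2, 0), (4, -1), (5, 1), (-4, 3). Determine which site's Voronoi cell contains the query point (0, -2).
Nearest site = (-2, 0)

The Voronoi cell of site s contains exactly those query points closer to s than to any other site. Compute squared distances from q = (0, -2) to each site:
  (-2 − 0)² + (0 − -2)² = 8
  (4 − 0)² + (-1 − -2)² = 17
  (5 − 0)² + (1 − -2)² = 34
  (-4 − 0)² + (3 − -2)² = 41
Minimum is attained by (-2, 0), so q lies in its Voronoi cell.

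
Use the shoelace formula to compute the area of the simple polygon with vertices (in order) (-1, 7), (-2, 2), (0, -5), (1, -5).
Area = 29/2

Shoelace formula: Area = (1/2) |Σ_i (x_i · y_{i+1} − x_{i+1} · y_i)| (indices mod n). Compute each cross term:
  (-1)(2) − (-2)(7) = 12
  (-2)(-5) − (0)(2) = 10
  (0)(-5) − (1)(-5) = 5
  (1)(7) − (-1)(-5) = 2
Sum = 29, so (signed) Area = 29/2 = 29/2, |Area| = 29/2.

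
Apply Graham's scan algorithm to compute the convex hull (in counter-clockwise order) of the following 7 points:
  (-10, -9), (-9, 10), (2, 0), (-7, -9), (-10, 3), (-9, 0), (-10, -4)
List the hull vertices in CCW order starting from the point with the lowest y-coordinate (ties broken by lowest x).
Hull (CCW) = [(-10, -9), (-7, -9), (2, 0), (-9, 10), (-10, 3)]

Graham scan procedure:
  1. Find the pivot p₀ = point with lowest y (tie → lowest x): (-10, -9).
  2. Sort the remaining points by polar angle around p₀.
  3. Walk through sorted points, maintaining a stack; pop the top while the last three entries make a non-left turn (cross product ≤ 0).
  4. Final stack is the convex hull in CCW order: (-10, -9), (-7, -9), (2, 0), (-9, 10), (-10, 3).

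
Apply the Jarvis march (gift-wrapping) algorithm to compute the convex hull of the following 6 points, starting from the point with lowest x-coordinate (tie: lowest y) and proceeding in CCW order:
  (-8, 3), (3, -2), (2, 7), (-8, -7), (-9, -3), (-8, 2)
Hull (CCW) = [(-9, -3), (-8, -7), (3, -2), (2, 7), (-8, 3)]

Jarvis march: at each step, from the current hull vertex p, select the next vertex q as the point such that every other point lies strictly to the left of (or on) the directed line p → q. (Equivalently: for every other point r, the cross product (q − p) × (r − p) ≥ 0.)
Starting point (lowest x, tie lowest y): (-9, -3). Wrap until returning to start. Resulting hull: (-9, -3), (-8, -7), (3, -2), (2, 7), (-8, 3).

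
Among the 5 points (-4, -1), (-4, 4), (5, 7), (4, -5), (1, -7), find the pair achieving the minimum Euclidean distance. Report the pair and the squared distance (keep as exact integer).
Pair = ((4, -5), (1, -7)); squared distance = 13

Compute all C(5, 2) = 10 pairwise squared distances (x_i − x_j)² + (y_i − y_j)². The minimum is 13, attained by the pair ((4, -5), (1, -7)).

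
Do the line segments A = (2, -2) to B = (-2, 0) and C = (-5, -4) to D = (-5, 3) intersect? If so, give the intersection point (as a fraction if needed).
No (intersection of containing lines falls outside at least one segment)

Parametrize and solve: t = 7/4, s = 11/14. At least one of these is outside [0, 1], so the segments do not intersect.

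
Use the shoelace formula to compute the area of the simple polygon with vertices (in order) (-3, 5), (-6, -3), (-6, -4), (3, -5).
Area = 87/2

Shoelace formula: Area = (1/2) |Σ_i (x_i · y_{i+1} − x_{i+1} · y_i)| (indices mod n). Compute each cross term:
  (-3)(-3) − (-6)(5) = 39
  (-6)(-4) − (-6)(-3) = 6
  (-6)(-5) − (3)(-4) = 42
  (3)(5) − (-3)(-5) = 0
Sum = 87, so (signed) Area = 87/2 = 87/2, |Area| = 87/2.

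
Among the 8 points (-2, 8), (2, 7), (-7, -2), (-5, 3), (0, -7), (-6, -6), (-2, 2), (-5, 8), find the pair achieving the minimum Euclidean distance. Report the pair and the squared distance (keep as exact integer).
Pair = ((-2, 8), (-5, 8)); squared distance = 9

Compute all C(8, 2) = 28 pairwise squared distances (x_i − x_j)² + (y_i − y_j)². The minimum is 9, attained by the pair ((-2, 8), (-5, 8)).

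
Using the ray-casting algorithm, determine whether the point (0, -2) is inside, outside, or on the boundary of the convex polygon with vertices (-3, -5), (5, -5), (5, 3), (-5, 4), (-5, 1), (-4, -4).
The point (0, -2) lies strictly inside the polygon

Cast a horizontal ray to the right from the query point and count how many polygon edges it crosses (each edge strictly once or zero times, handled with the usual half-open convention). 
Parity of crossings → odd ⇒ inside.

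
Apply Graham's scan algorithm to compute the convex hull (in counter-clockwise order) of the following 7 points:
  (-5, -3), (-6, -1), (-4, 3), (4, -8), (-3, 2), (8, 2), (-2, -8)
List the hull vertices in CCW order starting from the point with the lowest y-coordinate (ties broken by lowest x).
Hull (CCW) = [(-2, -8), (4, -8), (8, 2), (-4, 3), (-6, -1), (-5, -3)]

Graham scan procedure:
  1. Find the pivot p₀ = point with lowest y (tie → lowest x): (-2, -8).
  2. Sort the remaining points by polar angle around p₀.
  3. Walk through sorted points, maintaining a stack; pop the top while the last three entries make a non-left turn (cross product ≤ 0).
  4. Final stack is the convex hull in CCW order: (-2, -8), (4, -8), (8, 2), (-4, 3), (-6, -1), (-5, -3).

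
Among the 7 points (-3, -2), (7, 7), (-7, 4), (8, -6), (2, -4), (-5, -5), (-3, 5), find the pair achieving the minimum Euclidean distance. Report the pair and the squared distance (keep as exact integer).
Pair = ((-3, -2), (-5, -5)); squared distance = 13

Compute all C(7, 2) = 21 pairwise squared distances (x_i − x_j)² + (y_i − y_j)². The minimum is 13, attained by the pair ((-3, -2), (-5, -5)).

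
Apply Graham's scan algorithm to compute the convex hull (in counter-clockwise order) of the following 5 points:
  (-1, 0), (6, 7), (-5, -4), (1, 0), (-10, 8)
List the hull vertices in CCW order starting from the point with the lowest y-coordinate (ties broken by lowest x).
Hull (CCW) = [(-5, -4), (1, 0), (6, 7), (-10, 8)]

Graham scan procedure:
  1. Find the pivot p₀ = point with lowest y (tie → lowest x): (-5, -4).
  2. Sort the remaining points by polar angle around p₀.
  3. Walk through sorted points, maintaining a stack; pop the top while the last three entries make a non-left turn (cross product ≤ 0).
  4. Final stack is the convex hull in CCW order: (-5, -4), (1, 0), (6, 7), (-10, 8).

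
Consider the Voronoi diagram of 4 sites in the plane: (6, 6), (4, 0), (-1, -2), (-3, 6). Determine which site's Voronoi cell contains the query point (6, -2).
Nearest site = (4, 0)

The Voronoi cell of site s contains exactly those query points closer to s than to any other site. Compute squared distances from q = (6, -2) to each site:
  (4 − 6)² + (0 − -2)² = 8
  (-1 − 6)² + (-2 − -2)² = 49
  (6 − 6)² + (6 − -2)² = 64
  (-3 − 6)² + (6 − -2)² = 145
Minimum is attained by (4, 0), so q lies in its Voronoi cell.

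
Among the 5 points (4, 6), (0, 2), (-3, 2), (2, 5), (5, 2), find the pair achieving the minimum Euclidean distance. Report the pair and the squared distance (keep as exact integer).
Pair = ((4, 6), (2, 5)); squared distance = 5

Compute all C(5, 2) = 10 pairwise squared distances (x_i − x_j)² + (y_i − y_j)². The minimum is 5, attained by the pair ((4, 6), (2, 5)).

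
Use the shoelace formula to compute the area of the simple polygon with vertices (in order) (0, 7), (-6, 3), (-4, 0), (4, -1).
Area = 43

Shoelace formula: Area = (1/2) |Σ_i (x_i · y_{i+1} − x_{i+1} · y_i)| (indices mod n). Compute each cross term:
  (0)(3) − (-6)(7) = 42
  (-6)(0) − (-4)(3) = 12
  (-4)(-1) − (4)(0) = 4
  (4)(7) − (0)(-1) = 28
Sum = 86, so (signed) Area = 86/2 = 43, |Area| = 43.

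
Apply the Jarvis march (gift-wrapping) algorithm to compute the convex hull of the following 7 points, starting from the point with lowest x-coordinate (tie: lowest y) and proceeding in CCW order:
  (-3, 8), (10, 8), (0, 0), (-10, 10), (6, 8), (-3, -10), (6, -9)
Hull (CCW) = [(-10, 10), (-3, -10), (6, -9), (10, 8)]

Jarvis march: at each step, from the current hull vertex p, select the next vertex q as the point such that every other point lies strictly to the left of (or on) the directed line p → q. (Equivalently: for every other point r, the cross product (q − p) × (r − p) ≥ 0.)
Starting point (lowest x, tie lowest y): (-10, 10). Wrap until returning to start. Resulting hull: (-10, 10), (-3, -10), (6, -9), (10, 8).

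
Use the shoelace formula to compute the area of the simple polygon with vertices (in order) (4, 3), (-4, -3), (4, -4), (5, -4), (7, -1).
Area = 40

Shoelace formula: Area = (1/2) |Σ_i (x_i · y_{i+1} − x_{i+1} · y_i)| (indices mod n). Compute each cross term:
  (4)(-3) − (-4)(3) = 0
  (-4)(-4) − (4)(-3) = 28
  (4)(-4) − (5)(-4) = 4
  (5)(-1) − (7)(-4) = 23
  (7)(3) − (4)(-1) = 25
Sum = 80, so (signed) Area = 80/2 = 40, |Area| = 40.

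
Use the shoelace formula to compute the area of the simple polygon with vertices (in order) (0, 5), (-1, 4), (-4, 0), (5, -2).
Area = 27

Shoelace formula: Area = (1/2) |Σ_i (x_i · y_{i+1} − x_{i+1} · y_i)| (indices mod n). Compute each cross term:
  (0)(4) − (-1)(5) = 5
  (-1)(0) − (-4)(4) = 16
  (-4)(-2) − (5)(0) = 8
  (5)(5) − (0)(-2) = 25
Sum = 54, so (signed) Area = 54/2 = 27, |Area| = 27.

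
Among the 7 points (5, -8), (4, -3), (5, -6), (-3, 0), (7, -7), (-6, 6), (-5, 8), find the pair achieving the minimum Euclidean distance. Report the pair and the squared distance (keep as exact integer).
Pair = ((5, -8), (5, -6)); squared distance = 4

Compute all C(7, 2) = 21 pairwise squared distances (x_i − x_j)² + (y_i − y_j)². The minimum is 4, attained by the pair ((5, -8), (5, -6)).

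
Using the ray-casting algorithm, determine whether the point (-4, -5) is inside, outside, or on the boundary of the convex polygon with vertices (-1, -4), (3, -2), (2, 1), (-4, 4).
The point (-4, -5) lies strictly outside the polygon

Cast a horizontal ray to the right from the query point and count how many polygon edges it crosses (each edge strictly once or zero times, handled with the usual half-open convention). 
Parity of crossings → even ⇒ outside.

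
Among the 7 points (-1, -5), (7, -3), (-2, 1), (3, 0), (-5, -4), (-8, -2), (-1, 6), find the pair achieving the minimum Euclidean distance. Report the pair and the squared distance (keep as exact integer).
Pair = ((-5, -4), (-8, -2)); squared distance = 13

Compute all C(7, 2) = 21 pairwise squared distances (x_i − x_j)² + (y_i − y_j)². The minimum is 13, attained by the pair ((-5, -4), (-8, -2)).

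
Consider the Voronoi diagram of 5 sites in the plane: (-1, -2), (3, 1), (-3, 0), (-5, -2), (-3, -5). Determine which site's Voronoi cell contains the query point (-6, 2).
Nearest site = (-3, 0)

The Voronoi cell of site s contains exactly those query points closer to s than to any other site. Compute squared distances from q = (-6, 2) to each site:
  (-3 − -6)² + (0 − 2)² = 13
  (-5 − -6)² + (-2 − 2)² = 17
  (-1 − -6)² + (-2 − 2)² = 41
  (-3 − -6)² + (-5 − 2)² = 58
  (3 − -6)² + (1 − 2)² = 82
Minimum is attained by (-3, 0), so q lies in its Voronoi cell.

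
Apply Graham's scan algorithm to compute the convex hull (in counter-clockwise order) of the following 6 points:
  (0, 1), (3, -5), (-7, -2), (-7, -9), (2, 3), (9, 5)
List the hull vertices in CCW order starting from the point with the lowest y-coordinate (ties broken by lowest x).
Hull (CCW) = [(-7, -9), (3, -5), (9, 5), (2, 3), (-7, -2)]

Graham scan procedure:
  1. Find the pivot p₀ = point with lowest y (tie → lowest x): (-7, -9).
  2. Sort the remaining points by polar angle around p₀.
  3. Walk through sorted points, maintaining a stack; pop the top while the last three entries make a non-left turn (cross product ≤ 0).
  4. Final stack is the convex hull in CCW order: (-7, -9), (3, -5), (9, 5), (2, 3), (-7, -2).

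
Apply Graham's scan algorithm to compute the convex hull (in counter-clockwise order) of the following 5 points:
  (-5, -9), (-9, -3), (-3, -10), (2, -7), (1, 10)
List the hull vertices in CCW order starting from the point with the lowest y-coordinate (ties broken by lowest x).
Hull (CCW) = [(-3, -10), (2, -7), (1, 10), (-9, -3), (-5, -9)]

Graham scan procedure:
  1. Find the pivot p₀ = point with lowest y (tie → lowest x): (-3, -10).
  2. Sort the remaining points by polar angle around p₀.
  3. Walk through sorted points, maintaining a stack; pop the top while the last three entries make a non-left turn (cross product ≤ 0).
  4. Final stack is the convex hull in CCW order: (-3, -10), (2, -7), (1, 10), (-9, -3), (-5, -9).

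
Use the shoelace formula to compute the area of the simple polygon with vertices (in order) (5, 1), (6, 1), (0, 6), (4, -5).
Area = 20

Shoelace formula: Area = (1/2) |Σ_i (x_i · y_{i+1} − x_{i+1} · y_i)| (indices mod n). Compute each cross term:
  (5)(1) − (6)(1) = -1
  (6)(6) − (0)(1) = 36
  (0)(-5) − (4)(6) = -24
  (4)(1) − (5)(-5) = 29
Sum = 40, so (signed) Area = 40/2 = 20, |Area| = 20.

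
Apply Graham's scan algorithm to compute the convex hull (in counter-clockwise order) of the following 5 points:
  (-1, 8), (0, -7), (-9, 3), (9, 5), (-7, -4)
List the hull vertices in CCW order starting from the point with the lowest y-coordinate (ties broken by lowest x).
Hull (CCW) = [(0, -7), (9, 5), (-1, 8), (-9, 3), (-7, -4)]

Graham scan procedure:
  1. Find the pivot p₀ = point with lowest y (tie → lowest x): (0, -7).
  2. Sort the remaining points by polar angle around p₀.
  3. Walk through sorted points, maintaining a stack; pop the top while the last three entries make a non-left turn (cross product ≤ 0).
  4. Final stack is the convex hull in CCW order: (0, -7), (9, 5), (-1, 8), (-9, 3), (-7, -4).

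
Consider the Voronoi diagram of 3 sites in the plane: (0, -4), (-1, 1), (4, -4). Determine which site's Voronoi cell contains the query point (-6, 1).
Nearest site = (-1, 1)

The Voronoi cell of site s contains exactly those query points closer to s than to any other site. Compute squared distances from q = (-6, 1) to each site:
  (-1 − -6)² + (1 − 1)² = 25
  (0 − -6)² + (-4 − 1)² = 61
  (4 − -6)² + (-4 − 1)² = 125
Minimum is attained by (-1, 1), so q lies in its Voronoi cell.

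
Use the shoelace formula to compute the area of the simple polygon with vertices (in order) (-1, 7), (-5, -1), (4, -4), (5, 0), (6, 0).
Area = 61

Shoelace formula: Area = (1/2) |Σ_i (x_i · y_{i+1} − x_{i+1} · y_i)| (indices mod n). Compute each cross term:
  (-1)(-1) − (-5)(7) = 36
  (-5)(-4) − (4)(-1) = 24
  (4)(0) − (5)(-4) = 20
  (5)(0) − (6)(0) = 0
  (6)(7) − (-1)(0) = 42
Sum = 122, so (signed) Area = 122/2 = 61, |Area| = 61.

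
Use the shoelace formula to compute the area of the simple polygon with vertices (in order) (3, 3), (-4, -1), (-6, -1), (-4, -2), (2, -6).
Area = 67/2

Shoelace formula: Area = (1/2) |Σ_i (x_i · y_{i+1} − x_{i+1} · y_i)| (indices mod n). Compute each cross term:
  (3)(-1) − (-4)(3) = 9
  (-4)(-1) − (-6)(-1) = -2
  (-6)(-2) − (-4)(-1) = 8
  (-4)(-6) − (2)(-2) = 28
  (2)(3) − (3)(-6) = 24
Sum = 67, so (signed) Area = 67/2 = 67/2, |Area| = 67/2.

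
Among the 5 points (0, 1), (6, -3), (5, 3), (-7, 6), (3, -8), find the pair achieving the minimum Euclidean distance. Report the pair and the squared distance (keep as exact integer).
Pair = ((0, 1), (5, 3)); squared distance = 29

Compute all C(5, 2) = 10 pairwise squared distances (x_i − x_j)² + (y_i − y_j)². The minimum is 29, attained by the pair ((0, 1), (5, 3)).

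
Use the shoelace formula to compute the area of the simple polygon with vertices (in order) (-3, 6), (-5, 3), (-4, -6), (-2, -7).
Area = 23

Shoelace formula: Area = (1/2) |Σ_i (x_i · y_{i+1} − x_{i+1} · y_i)| (indices mod n). Compute each cross term:
  (-3)(3) − (-5)(6) = 21
  (-5)(-6) − (-4)(3) = 42
  (-4)(-7) − (-2)(-6) = 16
  (-2)(6) − (-3)(-7) = -33
Sum = 46, so (signed) Area = 46/2 = 23, |Area| = 23.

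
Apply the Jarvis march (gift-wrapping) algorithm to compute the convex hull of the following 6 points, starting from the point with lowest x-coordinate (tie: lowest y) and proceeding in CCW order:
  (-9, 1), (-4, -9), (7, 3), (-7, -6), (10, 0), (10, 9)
Hull (CCW) = [(-9, 1), (-7, -6), (-4, -9), (10, 0), (10, 9)]

Jarvis march: at each step, from the current hull vertex p, select the next vertex q as the point such that every other point lies strictly to the left of (or on) the directed line p → q. (Equivalently: for every other point r, the cross product (q − p) × (r − p) ≥ 0.)
Starting point (lowest x, tie lowest y): (-9, 1). Wrap until returning to start. Resulting hull: (-9, 1), (-7, -6), (-4, -9), (10, 0), (10, 9).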